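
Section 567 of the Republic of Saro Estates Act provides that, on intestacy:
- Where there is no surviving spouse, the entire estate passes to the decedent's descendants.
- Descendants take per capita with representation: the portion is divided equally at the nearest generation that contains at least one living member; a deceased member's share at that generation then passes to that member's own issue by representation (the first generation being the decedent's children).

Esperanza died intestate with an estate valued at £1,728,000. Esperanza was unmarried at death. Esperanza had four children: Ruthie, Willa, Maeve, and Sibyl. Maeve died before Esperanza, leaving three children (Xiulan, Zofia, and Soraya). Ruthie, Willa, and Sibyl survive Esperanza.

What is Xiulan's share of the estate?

Xiulan receives £144,000.

The entire £1,728,000 passes to the descendants.
That amount (£1,728,000) is divided into 4 shares of £432,000: Ruthie, Willa, and Sibyl each take £432,000; Maeve's £432,000 share passes to Maeve's issue.
Maeve's share (£432,000) is divided into 3 shares of £144,000: Xiulan, Zofia, and Soraya each take £144,000.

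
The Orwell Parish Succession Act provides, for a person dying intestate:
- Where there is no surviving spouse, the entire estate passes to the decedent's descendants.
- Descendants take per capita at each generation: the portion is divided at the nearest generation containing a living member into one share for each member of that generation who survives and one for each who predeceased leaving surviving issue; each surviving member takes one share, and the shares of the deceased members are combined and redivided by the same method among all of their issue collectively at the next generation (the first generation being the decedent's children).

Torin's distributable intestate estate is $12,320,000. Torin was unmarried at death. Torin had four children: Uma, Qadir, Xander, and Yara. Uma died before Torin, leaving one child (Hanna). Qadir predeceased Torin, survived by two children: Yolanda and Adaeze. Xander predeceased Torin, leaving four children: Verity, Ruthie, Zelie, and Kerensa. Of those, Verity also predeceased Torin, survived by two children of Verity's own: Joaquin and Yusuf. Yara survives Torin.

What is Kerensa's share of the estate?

The entire $12,320,000 passes to the descendants.
That amount ($12,320,000) is divided at the children's generation into 4 shares of $3,080,000. Yara takes $3,080,000. The 3 shares of the deceased (Uma, Qadir, and Xander) are combined into a pool of $9,240,000.
That pool ($9,240,000) is divided at the grandchildren's generation into 7 shares of $1,320,000. Hanna, Yolanda, Adaeze, Ruthie, Zelie, and Kerensa each take $1,320,000. The remaining share for the deceased Verity ($1,320,000) is carried to the next generation.
That pool ($1,320,000) is divided at the great-grandchildren's generation equally among Joaquin and Yusuf: $660,000 each.

Kerensa receives $1,320,000.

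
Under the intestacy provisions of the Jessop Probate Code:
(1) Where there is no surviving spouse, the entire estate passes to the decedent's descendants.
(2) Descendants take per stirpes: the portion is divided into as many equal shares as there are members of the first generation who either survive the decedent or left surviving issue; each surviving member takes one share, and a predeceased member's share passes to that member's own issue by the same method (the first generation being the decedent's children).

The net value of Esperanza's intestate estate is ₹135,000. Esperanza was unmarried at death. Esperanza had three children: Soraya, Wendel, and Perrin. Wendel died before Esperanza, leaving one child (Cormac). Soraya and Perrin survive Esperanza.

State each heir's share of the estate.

Soraya: ₹45,000; Cormac: ₹45,000; Perrin: ₹45,000

The entire ₹135,000 passes to the descendants.
That amount (₹135,000) is divided into 3 shares of ₹45,000: Soraya and Perrin each take ₹45,000; Wendel's ₹45,000 share passes to Wendel's issue.
Wendel's share (₹45,000) passes entirely to Cormac.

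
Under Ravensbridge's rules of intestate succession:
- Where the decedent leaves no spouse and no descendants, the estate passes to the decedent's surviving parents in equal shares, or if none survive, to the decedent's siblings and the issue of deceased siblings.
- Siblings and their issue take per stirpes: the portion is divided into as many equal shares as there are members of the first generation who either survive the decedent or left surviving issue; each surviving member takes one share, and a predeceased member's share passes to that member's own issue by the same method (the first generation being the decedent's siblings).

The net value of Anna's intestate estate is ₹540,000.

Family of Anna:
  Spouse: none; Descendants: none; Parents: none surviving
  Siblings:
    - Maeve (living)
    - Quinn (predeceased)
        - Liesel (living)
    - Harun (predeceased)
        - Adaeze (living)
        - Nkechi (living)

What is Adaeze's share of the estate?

The entire ₹540,000 passes to the siblings and their issue.
That amount (₹540,000) is divided into 3 shares of ₹180,000: Maeve takes ₹180,000; Quinn's ₹180,000 share passes to Quinn's issue; Harun's ₹180,000 share passes to Harun's issue.
Quinn's share (₹180,000) passes entirely to Liesel.
Harun's share (₹180,000) is divided into 2 shares of ₹90,000: Adaeze and Nkechi each take ₹90,000.

Adaeze receives ₹90,000.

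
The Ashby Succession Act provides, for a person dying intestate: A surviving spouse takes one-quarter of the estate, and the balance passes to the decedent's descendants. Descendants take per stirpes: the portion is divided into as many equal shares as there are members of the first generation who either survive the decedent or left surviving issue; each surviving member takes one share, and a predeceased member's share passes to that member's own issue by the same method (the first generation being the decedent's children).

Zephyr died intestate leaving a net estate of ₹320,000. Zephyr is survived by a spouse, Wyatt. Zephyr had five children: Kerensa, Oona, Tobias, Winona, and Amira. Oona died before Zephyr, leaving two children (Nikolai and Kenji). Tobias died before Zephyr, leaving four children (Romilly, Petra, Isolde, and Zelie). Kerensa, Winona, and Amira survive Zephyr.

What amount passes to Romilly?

Wyatt takes one-quarter of ₹320,000 = ₹80,000. The remaining ₹240,000 passes to the descendants.
The descendants' portion (₹240,000) is divided into 5 shares of ₹48,000: Kerensa, Winona, and Amira each take ₹48,000; Oona's ₹48,000 share passes to Oona's issue; Tobias's ₹48,000 share passes to Tobias's issue.
Oona's share (₹48,000) is divided into 2 shares of ₹24,000: Nikolai and Kenji each take ₹24,000.
Tobias's share (₹48,000) is divided into 4 shares of ₹12,000: Romilly, Petra, Isolde, and Zelie each take ₹12,000.

Romilly receives ₹12,000.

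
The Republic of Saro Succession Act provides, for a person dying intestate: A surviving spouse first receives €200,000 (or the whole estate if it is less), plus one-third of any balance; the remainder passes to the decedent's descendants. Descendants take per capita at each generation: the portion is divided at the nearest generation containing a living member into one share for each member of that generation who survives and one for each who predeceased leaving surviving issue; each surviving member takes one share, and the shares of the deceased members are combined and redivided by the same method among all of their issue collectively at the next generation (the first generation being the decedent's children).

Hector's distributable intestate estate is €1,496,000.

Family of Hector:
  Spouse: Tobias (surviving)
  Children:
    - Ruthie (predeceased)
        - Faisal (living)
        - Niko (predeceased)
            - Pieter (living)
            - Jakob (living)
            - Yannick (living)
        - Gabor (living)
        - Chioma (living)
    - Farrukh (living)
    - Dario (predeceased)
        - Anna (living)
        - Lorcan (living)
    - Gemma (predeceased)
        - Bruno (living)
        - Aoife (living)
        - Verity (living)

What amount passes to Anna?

Anna receives €72,000.

Tobias first takes €200,000, leaving a balance of €1,296,000. Tobias then takes one-third of the balance (€432,000), for a total of €632,000. The remaining €864,000 passes to the descendants.
The descendants' portion (€864,000) is divided at the children's generation into 4 shares of €216,000. Farrukh takes €216,000. The 3 shares of the deceased (Ruthie, Dario, and Gemma) are combined into a pool of €648,000.
That pool (€648,000) is divided at the grandchildren's generation into 9 shares of €72,000. Faisal, Gabor, Chioma, Anna, Lorcan, Bruno, Aoife, and Verity each take €72,000. The remaining share for the deceased Niko (€72,000) is carried to the next generation.
That pool (€72,000) is divided at the great-grandchildren's generation equally among Pieter, Jakob, and Yannick: €24,000 each.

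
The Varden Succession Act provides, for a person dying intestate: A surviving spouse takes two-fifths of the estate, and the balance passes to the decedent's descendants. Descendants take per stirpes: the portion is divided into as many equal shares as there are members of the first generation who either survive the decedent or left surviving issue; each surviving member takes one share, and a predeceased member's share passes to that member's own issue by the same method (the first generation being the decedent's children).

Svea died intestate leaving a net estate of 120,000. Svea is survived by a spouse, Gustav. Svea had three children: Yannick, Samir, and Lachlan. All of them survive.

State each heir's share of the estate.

Gustav takes two-fifths of 120,000 = 48,000. The remaining 72,000 passes to the descendants.
The descendants' portion (72,000) is divided into 3 shares of 24,000: Yannick, Samir, and Lachlan each take 24,000.

Gustav: 48,000; Yannick: 24,000; Samir: 24,000; Lachlan: 24,000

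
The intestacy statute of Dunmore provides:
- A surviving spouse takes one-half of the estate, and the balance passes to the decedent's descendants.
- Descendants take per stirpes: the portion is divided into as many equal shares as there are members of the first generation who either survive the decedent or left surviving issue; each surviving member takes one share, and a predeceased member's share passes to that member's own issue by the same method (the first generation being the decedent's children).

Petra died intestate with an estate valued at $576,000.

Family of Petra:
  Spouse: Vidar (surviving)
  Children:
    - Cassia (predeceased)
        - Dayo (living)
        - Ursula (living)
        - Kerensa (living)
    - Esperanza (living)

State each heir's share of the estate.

Vidar: $288,000; Dayo: $48,000; Ursula: $48,000; Kerensa: $48,000; Esperanza: $144,000

Vidar takes one-half of $576,000 = $288,000. The remaining $288,000 passes to the descendants.
The descendants' portion ($288,000) is divided into 2 shares of $144,000: Esperanza takes $144,000; Cassia's $144,000 share passes to Cassia's issue.
Cassia's share ($144,000) is divided into 3 shares of $48,000: Dayo, Ursula, and Kerensa each take $48,000.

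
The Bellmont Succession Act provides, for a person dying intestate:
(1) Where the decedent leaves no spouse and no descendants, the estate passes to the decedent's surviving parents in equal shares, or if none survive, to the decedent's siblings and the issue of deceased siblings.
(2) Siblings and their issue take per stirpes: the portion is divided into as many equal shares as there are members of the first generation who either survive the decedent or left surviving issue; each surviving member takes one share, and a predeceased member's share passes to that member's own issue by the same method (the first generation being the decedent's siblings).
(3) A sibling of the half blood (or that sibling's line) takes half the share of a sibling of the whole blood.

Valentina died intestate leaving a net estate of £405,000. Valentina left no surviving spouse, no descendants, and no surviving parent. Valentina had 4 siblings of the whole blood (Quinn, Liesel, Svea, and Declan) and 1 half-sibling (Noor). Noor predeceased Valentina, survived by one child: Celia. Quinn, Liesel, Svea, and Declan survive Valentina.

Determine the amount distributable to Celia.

The entire £405,000 passes to the siblings and their issue.
Counting each half-blood sibling's line as half a unit, there are 9/2 units in £405,000, so one unit is £90,000. Whole-blood lines (Quinn, Liesel, Svea, and Declan) take £90,000 each; half-blood lines (Noor) take £45,000 each.
Noor's share (£45,000) passes entirely to Celia.

Celia receives £45,000.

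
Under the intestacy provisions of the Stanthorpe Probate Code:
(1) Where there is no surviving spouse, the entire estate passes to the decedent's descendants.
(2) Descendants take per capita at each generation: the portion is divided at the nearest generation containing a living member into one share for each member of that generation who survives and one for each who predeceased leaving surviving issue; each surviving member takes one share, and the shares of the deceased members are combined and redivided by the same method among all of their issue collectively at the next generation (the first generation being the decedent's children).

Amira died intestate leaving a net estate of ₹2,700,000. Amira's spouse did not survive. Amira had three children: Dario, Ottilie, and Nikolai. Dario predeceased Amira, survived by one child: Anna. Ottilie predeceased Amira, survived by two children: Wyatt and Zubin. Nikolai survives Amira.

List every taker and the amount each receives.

Anna: ₹600,000; Wyatt: ₹600,000; Zubin: ₹600,000; Nikolai: ₹900,000

The entire ₹2,700,000 passes to the descendants.
That amount (₹2,700,000) is divided at the children's generation into 3 shares of ₹900,000. Nikolai takes ₹900,000. The 2 shares of the deceased (Dario and Ottilie) are combined into a pool of ₹1,800,000.
That pool (₹1,800,000) is divided at the grandchildren's generation equally among Anna, Wyatt, and Zubin: ₹600,000 each.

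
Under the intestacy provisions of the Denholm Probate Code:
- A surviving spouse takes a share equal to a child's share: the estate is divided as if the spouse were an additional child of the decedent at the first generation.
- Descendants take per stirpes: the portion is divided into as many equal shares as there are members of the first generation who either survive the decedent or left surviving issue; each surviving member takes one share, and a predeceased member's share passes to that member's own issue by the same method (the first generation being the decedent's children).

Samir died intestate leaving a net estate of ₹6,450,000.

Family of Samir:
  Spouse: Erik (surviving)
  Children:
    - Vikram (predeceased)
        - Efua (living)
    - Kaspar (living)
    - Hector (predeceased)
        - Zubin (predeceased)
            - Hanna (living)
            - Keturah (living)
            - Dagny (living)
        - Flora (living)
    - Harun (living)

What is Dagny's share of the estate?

The spouse counts as an additional share at the children's level, so there are 5 primary shares of ₹1,290,000. Erik takes one such share (₹1,290,000).
The children's combined portion (₹5,160,000) is divided into 4 shares of ₹1,290,000: Kaspar and Harun each take ₹1,290,000; Vikram's ₹1,290,000 share passes to Vikram's issue; Hector's ₹1,290,000 share passes to Hector's issue.
Vikram's share (₹1,290,000) passes entirely to Efua.
Hector's share (₹1,290,000) is divided into 2 shares of ₹645,000: Flora takes ₹645,000; Zubin's ₹645,000 share passes to Zubin's issue.
Zubin's share (₹645,000) is divided into 3 shares of ₹215,000: Hanna, Keturah, and Dagny each take ₹215,000.

Dagny receives ₹215,000.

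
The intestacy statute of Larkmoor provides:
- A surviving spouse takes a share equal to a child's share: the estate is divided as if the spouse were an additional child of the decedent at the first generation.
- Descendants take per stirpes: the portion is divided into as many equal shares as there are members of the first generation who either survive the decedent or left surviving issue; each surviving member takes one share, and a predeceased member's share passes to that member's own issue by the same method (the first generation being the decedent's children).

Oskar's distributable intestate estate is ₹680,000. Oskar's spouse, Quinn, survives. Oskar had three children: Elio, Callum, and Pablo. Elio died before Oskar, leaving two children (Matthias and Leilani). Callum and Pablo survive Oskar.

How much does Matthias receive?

Matthias receives ₹85,000.

The spouse counts as an additional share at the children's level, so there are 4 primary shares of ₹170,000. Quinn takes one such share (₹170,000).
The children's combined portion (₹510,000) is divided into 3 shares of ₹170,000: Callum and Pablo each take ₹170,000; Elio's ₹170,000 share passes to Elio's issue.
Elio's share (₹170,000) is divided into 2 shares of ₹85,000: Matthias and Leilani each take ₹85,000.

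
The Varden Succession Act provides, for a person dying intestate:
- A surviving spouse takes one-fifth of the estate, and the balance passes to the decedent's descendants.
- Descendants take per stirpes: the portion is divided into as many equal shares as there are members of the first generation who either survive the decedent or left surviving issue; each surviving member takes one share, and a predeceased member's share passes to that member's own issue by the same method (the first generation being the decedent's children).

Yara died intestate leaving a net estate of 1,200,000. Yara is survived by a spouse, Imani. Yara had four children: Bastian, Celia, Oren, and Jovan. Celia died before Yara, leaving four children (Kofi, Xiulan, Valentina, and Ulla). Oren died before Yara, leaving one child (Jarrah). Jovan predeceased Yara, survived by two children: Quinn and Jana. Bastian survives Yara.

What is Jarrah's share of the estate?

Imani takes one-fifth of 1,200,000 = 240,000. The remaining 960,000 passes to the descendants.
The descendants' portion (960,000) is divided into 4 shares of 240,000: Bastian takes 240,000; Celia's 240,000 share passes to Celia's issue; Oren's 240,000 share passes to Oren's issue; Jovan's 240,000 share passes to Jovan's issue.
Celia's share (240,000) is divided into 4 shares of 60,000: Kofi, Xiulan, Valentina, and Ulla each take 60,000.
Oren's share (240,000) passes entirely to Jarrah.
Jovan's share (240,000) is divided into 2 shares of 120,000: Quinn and Jana each take 120,000.

Jarrah receives 240,000.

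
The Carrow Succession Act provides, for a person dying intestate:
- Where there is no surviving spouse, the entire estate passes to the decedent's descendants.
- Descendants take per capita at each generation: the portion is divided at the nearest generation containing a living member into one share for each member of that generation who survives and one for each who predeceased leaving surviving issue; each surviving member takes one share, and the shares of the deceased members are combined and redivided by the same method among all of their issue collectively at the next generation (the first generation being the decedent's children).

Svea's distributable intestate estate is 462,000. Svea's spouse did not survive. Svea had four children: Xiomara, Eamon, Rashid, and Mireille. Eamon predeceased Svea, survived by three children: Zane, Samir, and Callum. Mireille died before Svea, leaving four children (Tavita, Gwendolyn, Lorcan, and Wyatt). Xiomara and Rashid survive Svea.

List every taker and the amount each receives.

The entire 462,000 passes to the descendants.
That amount (462,000) is divided at the children's generation into 4 shares of 115,500. Xiomara and Rashid each take 115,500. The 2 shares of the deceased (Eamon and Mireille) are combined into a pool of 231,000.
That pool (231,000) is divided at the grandchildren's generation equally among Zane, Samir, Callum, Tavita, Gwendolyn, Lorcan, and Wyatt: 33,000 each.

Xiomara: 115,500; Zane: 33,000; Samir: 33,000; Callum: 33,000; Rashid: 115,500; Tavita: 33,000; Gwendolyn: 33,000; Lorcan: 33,000; Wyatt: 33,000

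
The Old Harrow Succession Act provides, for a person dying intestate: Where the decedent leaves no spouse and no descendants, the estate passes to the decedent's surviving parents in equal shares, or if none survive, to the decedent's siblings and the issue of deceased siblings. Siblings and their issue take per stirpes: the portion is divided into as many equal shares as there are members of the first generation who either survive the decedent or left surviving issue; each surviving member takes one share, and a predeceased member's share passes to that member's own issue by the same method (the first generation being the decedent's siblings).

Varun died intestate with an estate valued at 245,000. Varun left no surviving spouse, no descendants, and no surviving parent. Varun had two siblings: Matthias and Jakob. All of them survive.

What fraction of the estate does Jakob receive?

Jakob receives 1/2 of the estate.

The entire 245,000 passes to the siblings and their issue.
That amount (245,000) is divided into 2 shares of 122,500: Matthias and Jakob each take 122,500.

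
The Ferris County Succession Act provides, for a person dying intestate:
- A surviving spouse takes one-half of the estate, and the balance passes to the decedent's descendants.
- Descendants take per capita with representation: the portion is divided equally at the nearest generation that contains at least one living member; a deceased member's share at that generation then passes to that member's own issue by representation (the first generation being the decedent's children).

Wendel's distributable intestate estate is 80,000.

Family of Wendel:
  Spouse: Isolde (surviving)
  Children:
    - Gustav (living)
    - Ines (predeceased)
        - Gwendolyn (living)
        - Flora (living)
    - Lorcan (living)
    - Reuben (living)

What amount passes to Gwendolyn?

Gwendolyn receives 5,000.

Isolde takes one-half of 80,000 = 40,000. The remaining 40,000 passes to the descendants.
The descendants' portion (40,000) is divided into 4 shares of 10,000: Gustav, Lorcan, and Reuben each take 10,000; Ines's 10,000 share passes to Ines's issue.
Ines's share (10,000) is divided into 2 shares of 5,000: Gwendolyn and Flora each take 5,000.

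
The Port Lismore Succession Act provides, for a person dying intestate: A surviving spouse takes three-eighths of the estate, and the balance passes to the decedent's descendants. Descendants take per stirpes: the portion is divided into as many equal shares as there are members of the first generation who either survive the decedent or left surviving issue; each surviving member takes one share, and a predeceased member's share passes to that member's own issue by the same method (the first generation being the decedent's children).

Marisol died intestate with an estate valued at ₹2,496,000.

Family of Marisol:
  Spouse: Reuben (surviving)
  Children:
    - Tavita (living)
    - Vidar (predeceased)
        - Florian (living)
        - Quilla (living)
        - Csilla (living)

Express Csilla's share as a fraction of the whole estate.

Reuben takes three-eighths of ₹2,496,000 = ₹936,000. The remaining ₹1,560,000 passes to the descendants.
The descendants' portion (₹1,560,000) is divided into 2 shares of ₹780,000: Tavita takes ₹780,000; Vidar's ₹780,000 share passes to Vidar's issue.
Vidar's share (₹780,000) is divided into 3 shares of ₹260,000: Florian, Quilla, and Csilla each take ₹260,000.

Csilla receives 5/48 of the estate.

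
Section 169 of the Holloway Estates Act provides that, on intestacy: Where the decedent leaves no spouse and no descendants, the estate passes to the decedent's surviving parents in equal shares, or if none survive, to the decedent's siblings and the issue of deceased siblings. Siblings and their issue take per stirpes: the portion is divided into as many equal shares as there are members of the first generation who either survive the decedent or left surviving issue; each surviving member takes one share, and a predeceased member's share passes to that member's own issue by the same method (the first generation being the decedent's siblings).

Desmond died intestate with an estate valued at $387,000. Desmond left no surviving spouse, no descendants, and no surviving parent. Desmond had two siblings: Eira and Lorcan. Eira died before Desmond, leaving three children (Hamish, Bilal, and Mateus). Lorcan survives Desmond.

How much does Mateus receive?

Mateus receives $64,500.

The entire $387,000 passes to the siblings and their issue.
That amount ($387,000) is divided into 2 shares of $193,500: Lorcan takes $193,500; Eira's $193,500 share passes to Eira's issue.
Eira's share ($193,500) is divided into 3 shares of $64,500: Hamish, Bilal, and Mateus each take $64,500.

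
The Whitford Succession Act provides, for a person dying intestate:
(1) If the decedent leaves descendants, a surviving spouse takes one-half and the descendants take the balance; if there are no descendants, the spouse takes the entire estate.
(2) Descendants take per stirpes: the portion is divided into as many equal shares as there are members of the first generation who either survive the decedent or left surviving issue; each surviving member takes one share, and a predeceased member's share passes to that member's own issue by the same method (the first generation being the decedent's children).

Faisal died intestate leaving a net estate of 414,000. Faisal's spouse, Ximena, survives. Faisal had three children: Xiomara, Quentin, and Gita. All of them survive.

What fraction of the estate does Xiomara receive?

Ximena takes one-half of 414,000 = 207,000. The remaining 207,000 passes to the descendants.
The descendants' portion (207,000) is divided into 3 shares of 69,000: Xiomara, Quentin, and Gita each take 69,000.

Xiomara receives 1/6 of the estate.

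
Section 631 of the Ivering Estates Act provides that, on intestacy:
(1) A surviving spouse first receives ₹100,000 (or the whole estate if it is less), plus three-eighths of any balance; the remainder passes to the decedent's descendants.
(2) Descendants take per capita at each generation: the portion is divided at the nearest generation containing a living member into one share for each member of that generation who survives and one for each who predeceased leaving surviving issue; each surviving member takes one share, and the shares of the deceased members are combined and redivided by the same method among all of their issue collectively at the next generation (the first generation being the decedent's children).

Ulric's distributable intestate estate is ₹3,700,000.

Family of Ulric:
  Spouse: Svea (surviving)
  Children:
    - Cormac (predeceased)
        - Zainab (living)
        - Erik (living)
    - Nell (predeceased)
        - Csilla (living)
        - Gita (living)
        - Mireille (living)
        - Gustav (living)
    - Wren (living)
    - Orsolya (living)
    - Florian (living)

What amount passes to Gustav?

Gustav receives ₹150,000.

Svea first takes ₹100,000, leaving a balance of ₹3,600,000. Svea then takes three-eighths of the balance (₹1,350,000), for a total of ₹1,450,000. The remaining ₹2,250,000 passes to the descendants.
The descendants' portion (₹2,250,000) is divided at the children's generation into 5 shares of ₹450,000. Wren, Orsolya, and Florian each take ₹450,000. The 2 shares of the deceased (Cormac and Nell) are combined into a pool of ₹900,000.
That pool (₹900,000) is divided at the grandchildren's generation equally among Zainab, Erik, Csilla, Gita, Mireille, and Gustav: ₹150,000 each.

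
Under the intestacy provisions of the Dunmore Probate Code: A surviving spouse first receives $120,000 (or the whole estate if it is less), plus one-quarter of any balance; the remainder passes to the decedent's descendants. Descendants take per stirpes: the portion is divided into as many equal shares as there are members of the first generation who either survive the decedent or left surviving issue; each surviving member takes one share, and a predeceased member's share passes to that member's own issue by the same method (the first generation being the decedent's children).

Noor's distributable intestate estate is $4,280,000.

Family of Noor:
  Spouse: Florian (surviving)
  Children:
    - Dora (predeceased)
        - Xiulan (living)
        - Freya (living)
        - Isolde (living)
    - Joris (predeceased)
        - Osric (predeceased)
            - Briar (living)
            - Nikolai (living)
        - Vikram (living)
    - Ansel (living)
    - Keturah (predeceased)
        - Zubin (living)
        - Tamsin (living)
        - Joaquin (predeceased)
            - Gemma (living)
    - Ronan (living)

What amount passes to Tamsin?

Tamsin receives $208,000.

Florian first takes $120,000, leaving a balance of $4,160,000. Florian then takes one-quarter of the balance ($1,040,000), for a total of $1,160,000. The remaining $3,120,000 passes to the descendants.
The descendants' portion ($3,120,000) is divided into 5 shares of $624,000: Ansel and Ronan each take $624,000; Dora's $624,000 share passes to Dora's issue; Joris's $624,000 share passes to Joris's issue; Keturah's $624,000 share passes to Keturah's issue.
Dora's share ($624,000) is divided into 3 shares of $208,000: Xiulan, Freya, and Isolde each take $208,000.
Joris's share ($624,000) is divided into 2 shares of $312,000: Vikram takes $312,000; Osric's $312,000 share passes to Osric's issue.
Osric's share ($312,000) is divided into 2 shares of $156,000: Briar and Nikolai each take $156,000.
Keturah's share ($624,000) is divided into 3 shares of $208,000: Zubin and Tamsin each take $208,000; Joaquin's $208,000 share passes to Joaquin's issue.
Joaquin's share ($208,000) passes entirely to Gemma.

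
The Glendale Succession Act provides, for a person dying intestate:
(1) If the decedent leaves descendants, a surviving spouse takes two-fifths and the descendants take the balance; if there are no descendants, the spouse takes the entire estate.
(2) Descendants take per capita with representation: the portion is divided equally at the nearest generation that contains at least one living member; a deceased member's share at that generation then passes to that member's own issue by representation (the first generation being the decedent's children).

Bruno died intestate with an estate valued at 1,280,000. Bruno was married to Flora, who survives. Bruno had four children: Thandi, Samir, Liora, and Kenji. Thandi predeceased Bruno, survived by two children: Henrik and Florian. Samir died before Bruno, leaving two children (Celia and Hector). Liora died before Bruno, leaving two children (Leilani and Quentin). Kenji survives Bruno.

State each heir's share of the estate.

Flora takes two-fifths of 1,280,000 = 512,000. The remaining 768,000 passes to the descendants.
The descendants' portion (768,000) is divided into 4 shares of 192,000: Kenji takes 192,000; Thandi's 192,000 share passes to Thandi's issue; Samir's 192,000 share passes to Samir's issue; Liora's 192,000 share passes to Liora's issue.
Thandi's share (192,000) is divided into 2 shares of 96,000: Henrik and Florian each take 96,000.
Samir's share (192,000) is divided into 2 shares of 96,000: Celia and Hector each take 96,000.
Liora's share (192,000) is divided into 2 shares of 96,000: Leilani and Quentin each take 96,000.

Flora: 512,000; Henrik: 96,000; Florian: 96,000; Celia: 96,000; Hector: 96,000; Leilani: 96,000; Quentin: 96,000; Kenji: 192,000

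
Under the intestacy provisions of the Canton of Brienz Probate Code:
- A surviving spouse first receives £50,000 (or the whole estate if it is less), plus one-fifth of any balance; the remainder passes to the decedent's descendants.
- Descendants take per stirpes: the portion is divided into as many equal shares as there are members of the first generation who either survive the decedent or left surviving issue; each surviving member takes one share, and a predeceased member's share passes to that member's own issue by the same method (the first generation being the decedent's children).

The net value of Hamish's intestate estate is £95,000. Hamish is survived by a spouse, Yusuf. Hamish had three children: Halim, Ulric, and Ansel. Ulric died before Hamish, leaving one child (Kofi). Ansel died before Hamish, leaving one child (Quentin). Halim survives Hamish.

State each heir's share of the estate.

Yusuf: £59,000; Halim: £12,000; Kofi: £12,000; Quentin: £12,000

Yusuf first takes £50,000, leaving a balance of £45,000. Yusuf then takes one-fifth of the balance (£9,000), for a total of £59,000. The remaining £36,000 passes to the descendants.
The descendants' portion (£36,000) is divided into 3 shares of £12,000: Halim takes £12,000; Ulric's £12,000 share passes to Ulric's issue; Ansel's £12,000 share passes to Ansel's issue.
Ulric's share (£12,000) passes entirely to Kofi.
Ansel's share (£12,000) passes entirely to Quentin.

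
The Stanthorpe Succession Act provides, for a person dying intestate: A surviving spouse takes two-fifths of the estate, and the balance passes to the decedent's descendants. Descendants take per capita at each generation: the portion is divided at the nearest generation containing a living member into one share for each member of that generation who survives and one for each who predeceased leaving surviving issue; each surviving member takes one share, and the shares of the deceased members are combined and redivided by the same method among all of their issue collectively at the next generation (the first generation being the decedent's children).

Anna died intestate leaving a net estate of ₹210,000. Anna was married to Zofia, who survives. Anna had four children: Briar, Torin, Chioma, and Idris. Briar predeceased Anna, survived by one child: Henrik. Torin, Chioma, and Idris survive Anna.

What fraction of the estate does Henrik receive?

Zofia takes two-fifths of ₹210,000 = ₹84,000. The remaining ₹126,000 passes to the descendants.
The descendants' portion (₹126,000) is divided at the children's generation into 4 shares of ₹31,500. Torin, Chioma, and Idris each take ₹31,500. The remaining share for the deceased Briar (₹31,500) is carried to the next generation.
That pool (₹31,500) passes entirely to Henrik, the sole taker at the grandchildren's generation.

Henrik receives 3/20 of the estate.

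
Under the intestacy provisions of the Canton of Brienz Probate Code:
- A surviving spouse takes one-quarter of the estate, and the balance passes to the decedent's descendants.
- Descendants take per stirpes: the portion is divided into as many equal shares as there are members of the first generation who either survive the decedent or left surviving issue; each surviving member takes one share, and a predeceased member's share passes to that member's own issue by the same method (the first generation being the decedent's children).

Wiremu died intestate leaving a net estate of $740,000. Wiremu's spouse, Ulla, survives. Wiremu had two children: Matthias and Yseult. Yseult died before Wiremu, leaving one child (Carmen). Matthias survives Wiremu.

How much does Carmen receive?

Ulla takes one-quarter of $740,000 = $185,000. The remaining $555,000 passes to the descendants.
The descendants' portion ($555,000) is divided into 2 shares of $277,500: Matthias takes $277,500; Yseult's $277,500 share passes to Yseult's issue.
Yseult's share ($277,500) passes entirely to Carmen.

Carmen receives $277,500.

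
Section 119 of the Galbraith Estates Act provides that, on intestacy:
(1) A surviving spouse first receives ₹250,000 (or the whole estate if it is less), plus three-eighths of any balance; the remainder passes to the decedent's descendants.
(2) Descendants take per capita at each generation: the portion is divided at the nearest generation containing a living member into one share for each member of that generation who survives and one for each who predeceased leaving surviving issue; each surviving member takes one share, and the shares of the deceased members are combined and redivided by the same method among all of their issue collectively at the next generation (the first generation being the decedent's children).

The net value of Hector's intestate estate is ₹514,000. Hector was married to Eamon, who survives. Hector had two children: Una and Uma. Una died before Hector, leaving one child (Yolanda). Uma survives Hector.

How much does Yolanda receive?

Yolanda receives ₹82,500.

Eamon first takes ₹250,000, leaving a balance of ₹264,000. Eamon then takes three-eighths of the balance (₹99,000), for a total of ₹349,000. The remaining ₹165,000 passes to the descendants.
The descendants' portion (₹165,000) is divided at the children's generation into 2 shares of ₹82,500. Uma takes ₹82,500. The remaining share for the deceased Una (₹82,500) is carried to the next generation.
That pool (₹82,500) passes entirely to Yolanda, the sole taker at the grandchildren's generation.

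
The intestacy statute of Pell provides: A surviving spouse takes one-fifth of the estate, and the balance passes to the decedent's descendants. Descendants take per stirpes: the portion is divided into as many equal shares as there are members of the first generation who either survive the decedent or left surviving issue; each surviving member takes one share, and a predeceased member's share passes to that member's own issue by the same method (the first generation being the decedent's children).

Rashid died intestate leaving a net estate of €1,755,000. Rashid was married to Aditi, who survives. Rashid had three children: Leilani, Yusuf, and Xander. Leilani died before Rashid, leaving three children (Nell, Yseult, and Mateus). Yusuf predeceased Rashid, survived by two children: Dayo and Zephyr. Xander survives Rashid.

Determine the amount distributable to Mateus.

Mateus receives €156,000.

Aditi takes one-fifth of €1,755,000 = €351,000. The remaining €1,404,000 passes to the descendants.
The descendants' portion (€1,404,000) is divided into 3 shares of €468,000: Xander takes €468,000; Leilani's €468,000 share passes to Leilani's issue; Yusuf's €468,000 share passes to Yusuf's issue.
Leilani's share (€468,000) is divided into 3 shares of €156,000: Nell, Yseult, and Mateus each take €156,000.
Yusuf's share (€468,000) is divided into 2 shares of €234,000: Dayo and Zephyr each take €234,000.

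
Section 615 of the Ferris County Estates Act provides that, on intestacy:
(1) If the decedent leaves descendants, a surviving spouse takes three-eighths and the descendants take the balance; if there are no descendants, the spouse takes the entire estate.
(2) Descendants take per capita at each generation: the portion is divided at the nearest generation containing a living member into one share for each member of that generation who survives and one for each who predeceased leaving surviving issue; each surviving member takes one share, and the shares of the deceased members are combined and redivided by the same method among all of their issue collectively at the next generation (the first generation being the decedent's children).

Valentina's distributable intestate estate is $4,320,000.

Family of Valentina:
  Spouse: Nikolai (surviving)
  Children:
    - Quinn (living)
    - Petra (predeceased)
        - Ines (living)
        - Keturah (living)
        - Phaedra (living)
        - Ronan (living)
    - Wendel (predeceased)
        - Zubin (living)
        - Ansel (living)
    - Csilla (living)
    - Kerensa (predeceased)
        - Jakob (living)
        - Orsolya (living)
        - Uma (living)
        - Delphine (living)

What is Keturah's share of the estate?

Keturah receives $162,000.

Nikolai takes three-eighths of $4,320,000 = $1,620,000. The remaining $2,700,000 passes to the descendants.
The descendants' portion ($2,700,000) is divided at the children's generation into 5 shares of $540,000. Quinn and Csilla each take $540,000. The 3 shares of the deceased (Petra, Wendel, and Kerensa) are combined into a pool of $1,620,000.
That pool ($1,620,000) is divided at the grandchildren's generation equally among Ines, Keturah, Phaedra, Ronan, Zubin, Ansel, Jakob, Orsolya, Uma, and Delphine: $162,000 each.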